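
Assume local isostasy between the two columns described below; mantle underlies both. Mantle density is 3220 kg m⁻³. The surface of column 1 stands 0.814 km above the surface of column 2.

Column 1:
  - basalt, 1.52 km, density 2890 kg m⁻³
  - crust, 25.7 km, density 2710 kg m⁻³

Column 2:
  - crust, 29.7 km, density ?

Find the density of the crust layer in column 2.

2850 kg m⁻³

Take the compensation level at the base of the deeper column (depth z_c below the surface of column 1) and equate Σ ρ_i t_i down to z_c; mantle fills any gap and the z_c terms cancel.
Column 1: 1.52×2890 + 25.7×2710 + (z_c − 27.22)×3220
Column 2: 0.814×0 + 29.7×ρ + (z_c − 0.814 − 29.7)×3220
The z_c×3220 term appears on both sides and cancels. Collect the known terms of each column as K = Σ(ρt)_known − 3220 × (depth of known layers): K_1 = 74039.8 − 3220×27.22 = −13608.6; K_2 = 0 − 3220×(0.814 + 29.7) = −98255.08.
Balance: K_1 = K_2 + 29.7×ρ, so ρ = (K_1 − K_2)/29.7 = 84646.5/29.7 = 2850 kg m⁻³.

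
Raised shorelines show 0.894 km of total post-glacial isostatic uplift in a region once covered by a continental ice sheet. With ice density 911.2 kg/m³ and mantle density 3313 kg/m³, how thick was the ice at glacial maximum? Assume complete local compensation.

u = t ρ_ice/ρ_m → t = u ρ_m/ρ_ice = 0.894 km × 3313/911.2 = 3.25 km.

3.25 km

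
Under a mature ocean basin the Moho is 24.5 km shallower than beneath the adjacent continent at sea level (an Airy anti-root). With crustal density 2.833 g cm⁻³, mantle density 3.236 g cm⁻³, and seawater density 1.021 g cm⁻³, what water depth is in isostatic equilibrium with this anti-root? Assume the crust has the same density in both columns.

Replacing a thickness d of crust by seawater at the top must be balanced by replacing crust with mantle at the base: d (ρ_c − ρ_w) = a (ρ_m − ρ_c).
d = a (ρ_m − ρ_c)/(ρ_c − ρ_w) = 24.5 km × 0.403/1.812 = 5.45 km.

5.45 km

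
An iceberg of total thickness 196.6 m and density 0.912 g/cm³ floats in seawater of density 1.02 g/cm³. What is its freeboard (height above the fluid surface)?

Floating equilibrium: submerged depth d = t ρ_obj/ρ_fluid = 196.6 m × 0.912/1.02 = 175.8 m.
Freeboard = t − d = 196.6 m − 175.8 m = 20.8 m.

20.8 m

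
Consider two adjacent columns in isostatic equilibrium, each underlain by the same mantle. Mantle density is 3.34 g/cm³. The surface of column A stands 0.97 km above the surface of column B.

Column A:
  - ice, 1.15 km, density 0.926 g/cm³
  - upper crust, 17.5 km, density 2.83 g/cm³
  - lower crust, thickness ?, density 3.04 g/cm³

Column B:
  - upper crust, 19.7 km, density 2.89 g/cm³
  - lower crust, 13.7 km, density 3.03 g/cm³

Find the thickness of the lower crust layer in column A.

Take the compensation level at the base of the deeper column (depth z_c below the surface of column A) and equate Σ ρ_i t_i down to z_c; mantle fills any gap and the z_c terms cancel.
Column A: 1.15×0.926 + 17.5×2.83 + x×3.04 + (z_c − 18.65 − x)×3.34
Column B: 0.97×0 + 19.7×2.89 + 13.7×3.03 + (z_c − 0.97 − 33.4)×3.34
The z_c×3.34 term appears on both sides and cancels. Collect the known terms of each column as K = Σ(ρt)_known − 3.34 × (depth of known layers): K_A = 50.5899 − 3.34×18.65 = −11.7011; K_B = 98.444 − 3.34×(0.97 + 33.4) = −16.3518.
Balance: K_A − x×(3.34 − 3.04) = K_B, so x = (K_A − K_B)/(3.34 − 3.04) = 4.6507/0.3 = 15.5 km.

15.5 km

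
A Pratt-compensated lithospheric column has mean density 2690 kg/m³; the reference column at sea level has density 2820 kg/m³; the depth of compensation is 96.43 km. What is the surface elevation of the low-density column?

4.66 km

ρ_ref D = ρ (D + h) → h = D (ρ_ref − ρ)/ρ.
h = 96.43 km × (2820 − 2690)/2690 = 4.66 km.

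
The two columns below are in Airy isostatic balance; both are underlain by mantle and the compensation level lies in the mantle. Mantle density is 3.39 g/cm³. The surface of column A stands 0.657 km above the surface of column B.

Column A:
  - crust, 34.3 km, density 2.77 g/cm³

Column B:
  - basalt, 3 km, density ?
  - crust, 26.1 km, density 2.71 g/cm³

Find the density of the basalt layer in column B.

2.96 g/cm³

Take the compensation level at the base of the deeper column (depth z_c below the surface of column A) and equate Σ ρ_i t_i down to z_c; mantle fills any gap and the z_c terms cancel.
Column A: 34.3×2.77 + (z_c − 34.3)×3.39
Column B: 0.657×0 + 3×ρ + 26.1×2.71 + (z_c − 0.657 − 29.1)×3.39
The z_c×3.39 term appears on both sides and cancels. Collect the known terms of each column as K = Σ(ρt)_known − 3.39 × (depth of known layers): K_A = 95.011 − 3.39×34.3 = −21.266; K_B = 70.731 − 3.39×(0.657 + 29.1) = −30.14523.
Balance: K_A = K_B + 3×ρ, so ρ = (K_A − K_B)/3 = 8.87923/3 = 2.96 g/cm³.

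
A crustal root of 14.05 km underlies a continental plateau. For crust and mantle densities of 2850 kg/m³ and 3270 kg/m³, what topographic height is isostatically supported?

Balancing pressure at the compensation depth: ρ_c h = (ρ_m − ρ_c) r.
h = r (ρ_m − ρ_c) / ρ_c = 14.05 km × (3270 − 2850) / 2850 = 2.07 km.

2.07 km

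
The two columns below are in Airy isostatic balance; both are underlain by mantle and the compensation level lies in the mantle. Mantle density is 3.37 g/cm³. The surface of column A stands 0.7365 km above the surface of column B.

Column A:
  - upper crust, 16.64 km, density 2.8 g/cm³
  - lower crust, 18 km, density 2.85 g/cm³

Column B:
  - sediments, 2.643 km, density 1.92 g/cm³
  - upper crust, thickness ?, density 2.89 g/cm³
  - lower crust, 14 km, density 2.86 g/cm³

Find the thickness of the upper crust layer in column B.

11.2 km

Take the compensation level at the base of the deeper column (depth z_c below the surface of column A) and equate Σ ρ_i t_i down to z_c; mantle fills any gap and the z_c terms cancel.
Column A: 16.64×2.8 + 18×2.85 + (z_c − 34.64)×3.37
Column B: 0.7365×0 + 2.643×1.92 + x×2.89 + 14×2.86 + (z_c − 0.7365 − 16.643 − x)×3.37
The z_c×3.37 term appears on both sides and cancels. Collect the known terms of each column as K = Σ(ρt)_known − 3.37 × (depth of known layers): K_A = 97.892 − 3.37×34.64 = −18.8448; K_B = 45.11456 − 3.37×(0.7365 + 16.643) = −13.454355.
Balance: K_A = K_B − x×(3.37 − 2.89), so x = (K_B − K_A)/(3.37 − 2.89) = 5.39044/0.48 = 11.2 km.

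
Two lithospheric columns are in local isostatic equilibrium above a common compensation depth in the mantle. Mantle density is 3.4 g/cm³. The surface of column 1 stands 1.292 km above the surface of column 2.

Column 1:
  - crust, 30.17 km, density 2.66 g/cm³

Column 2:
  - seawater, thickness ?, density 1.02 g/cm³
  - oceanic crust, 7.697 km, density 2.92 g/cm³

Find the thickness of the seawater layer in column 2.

Take the compensation level at the base of the deeper column (depth z_c below the surface of column 1) and equate Σ ρ_i t_i down to z_c; mantle fills any gap and the z_c terms cancel.
Column 1: 30.17×2.66 + (z_c − 30.17)×3.4
Column 2: 1.292×0 + x×1.02 + 7.697×2.92 + (z_c − 1.292 − 7.697 − x)×3.4
The z_c×3.4 term appears on both sides and cancels. Collect the known terms of each column as K = Σ(ρt)_known − 3.4 × (depth of known layers): K_1 = 80.2522 − 3.4×30.17 = −22.3258; K_2 = 22.47524 − 3.4×(1.292 + 7.697) = −8.08736.
Balance: K_1 = K_2 − x×(3.4 − 1.02), so x = (K_2 − K_1)/(3.4 − 1.02) = 14.2384/2.38 = 5.98 km.

5.98 km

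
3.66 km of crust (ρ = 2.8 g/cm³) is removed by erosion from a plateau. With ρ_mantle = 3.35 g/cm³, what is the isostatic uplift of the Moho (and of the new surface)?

3.06 km

Unloading: uplift u = e ρ_c/ρ_m = 3.66 km × 2.8/3.35 = 3.06 km.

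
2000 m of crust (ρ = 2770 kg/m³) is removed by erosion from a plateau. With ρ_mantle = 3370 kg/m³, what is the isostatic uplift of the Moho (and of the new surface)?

1640 m

Unloading: uplift u = e ρ_c/ρ_m = 2000 m × 2770/3370 = 1640 m.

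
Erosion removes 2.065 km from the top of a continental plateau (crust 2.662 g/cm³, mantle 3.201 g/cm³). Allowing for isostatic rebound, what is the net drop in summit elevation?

0.348 km

Rebound u = e ρ_c/ρ_m = 2.065 km × 2.662/3.201 = 1.717 km.
Net surface drop = e − u = 2.065 km − 1.717 km = e (ρ_m − ρ_c)/ρ_m = 0.348 km.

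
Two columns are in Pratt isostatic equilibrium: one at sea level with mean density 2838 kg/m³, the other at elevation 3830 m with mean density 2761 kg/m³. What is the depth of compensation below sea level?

137000 m

ρ_ref D = ρ (D + h) → D (ρ_ref − ρ) = ρ h.
D = ρ h/(ρ_ref − ρ) = 2761 × 3830 m/(2838 − 2761) = 137000 m.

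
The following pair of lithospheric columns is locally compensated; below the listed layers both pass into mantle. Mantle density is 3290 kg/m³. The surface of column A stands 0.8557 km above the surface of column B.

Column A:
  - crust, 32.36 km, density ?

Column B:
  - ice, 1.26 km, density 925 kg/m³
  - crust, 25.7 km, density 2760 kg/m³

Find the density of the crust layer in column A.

Take the compensation level at the base of the deeper column (depth z_c below the surface of column A) and equate Σ ρ_i t_i down to z_c; mantle fills any gap and the z_c terms cancel.
Column A: 32.36×ρ + (z_c − 32.36)×3290
Column B: 0.8557×0 + 1.26×925 + 25.7×2760 + (z_c − 0.8557 − 26.96)×3290
The z_c×3290 term appears on both sides and cancels. Collect the known terms of each column as K = Σ(ρt)_known − 3290 × (depth of known layers): K_A = 0 − 3290×32.36 = −106464.4; K_B = 72097.5 − 3290×(0.8557 + 26.96) = −19416.153.
Balance: K_A + 32.36×ρ = K_B, so ρ = (K_B − K_A)/32.36 = 87048.2/32.36 = 2690 kg/m³.

2690 kg/m³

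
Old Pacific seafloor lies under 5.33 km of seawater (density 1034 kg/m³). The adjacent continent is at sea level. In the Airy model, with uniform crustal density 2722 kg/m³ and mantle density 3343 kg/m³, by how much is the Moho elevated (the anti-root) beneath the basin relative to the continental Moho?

14.5 km

In Airy isostatic equilibrium: replacing crust with seawater at the top is compensated by replacing crust with mantle at the base: d (ρ_c − ρ_w) = a (ρ_m − ρ_c).
a = d (ρ_c − ρ_w)/(ρ_m − ρ_c) = 5.33 km × 1688/621 = 14.5 km.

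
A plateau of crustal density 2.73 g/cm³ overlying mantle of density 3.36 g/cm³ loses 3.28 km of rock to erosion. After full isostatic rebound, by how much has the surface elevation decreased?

Rebound u = e ρ_c/ρ_m = 3.28 km × 2.73/3.36 = 2.665 km.
Net surface drop = e − u = 3.28 km − 2.665 km = e (ρ_m − ρ_c)/ρ_m = 0.615 km.

0.615 km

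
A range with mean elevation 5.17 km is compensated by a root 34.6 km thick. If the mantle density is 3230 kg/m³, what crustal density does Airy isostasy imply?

ρ_c h = (ρ_m − ρ_c) r → ρ_c (h + r) = ρ_m r → ρ_c = ρ_m r / (h + r).
ρ_c = 3230 × 34.6 km / (5.17 km + 34.6 km) = 2810 kg/m³.

2810 kg/m³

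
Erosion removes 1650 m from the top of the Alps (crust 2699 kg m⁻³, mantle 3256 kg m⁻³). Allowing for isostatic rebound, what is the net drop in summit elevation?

282 m

Rebound u = e ρ_c/ρ_m = 1650 m × 2699/3256 = 1368 m.
Net surface drop = e − u = 1650 m − 1368 m = e (ρ_m − ρ_c)/ρ_m = 282 m.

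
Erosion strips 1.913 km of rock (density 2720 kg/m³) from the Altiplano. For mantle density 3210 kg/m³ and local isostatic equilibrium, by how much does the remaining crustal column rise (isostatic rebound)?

Unloading: uplift u = e ρ_c/ρ_m = 1.913 km × 2720/3210 = 1.62 km.

1.62 km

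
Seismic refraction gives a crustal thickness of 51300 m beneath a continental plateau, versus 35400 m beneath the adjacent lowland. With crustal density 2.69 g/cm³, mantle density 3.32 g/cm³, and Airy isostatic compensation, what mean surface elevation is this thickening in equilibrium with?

3020 m

Excess crust Δ = 51300 m − 35400 m = 15900 m, split between elevation h and root r with h + r = Δ.
Airy balance ρ_c h = (ρ_m − ρ_c) r gives r = h ρ_c/(ρ_m − ρ_c), so h (1 + ρ_c/(ρ_m − ρ_c)) = Δ, i.e. h = Δ (ρ_m − ρ_c)/ρ_m.
h = 15900 m × 0.63/3.32 = 3020 m.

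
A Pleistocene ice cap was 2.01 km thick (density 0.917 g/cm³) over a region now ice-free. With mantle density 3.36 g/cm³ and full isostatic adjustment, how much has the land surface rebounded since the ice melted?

Removing the load lets mantle flow back in; uplift u satisfies ρ_ice t = ρ_m u.
u = t ρ_ice/ρ_m = 2.01 km × 0.917/3.36 = 0.549 km.

0.549 km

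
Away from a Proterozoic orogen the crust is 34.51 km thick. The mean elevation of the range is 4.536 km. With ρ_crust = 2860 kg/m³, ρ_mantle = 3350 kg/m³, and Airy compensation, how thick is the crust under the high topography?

Root depth r = h ρ_c / (ρ_m − ρ_c) = 4.536 km × 2860 / 490 = 26.48 km.
Total thickness = T + h + r = 34.51 km + 4.536 km + 26.48 km = 65.5 km.

65.5 km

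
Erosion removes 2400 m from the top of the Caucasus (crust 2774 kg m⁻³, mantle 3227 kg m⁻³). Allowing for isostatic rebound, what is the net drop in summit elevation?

Rebound u = e ρ_c/ρ_m = 2400 m × 2774/3227 = 2063 m.
Net surface drop = e − u = 2400 m − 2063 m = e (ρ_m − ρ_c)/ρ_m = 337 m.

337 m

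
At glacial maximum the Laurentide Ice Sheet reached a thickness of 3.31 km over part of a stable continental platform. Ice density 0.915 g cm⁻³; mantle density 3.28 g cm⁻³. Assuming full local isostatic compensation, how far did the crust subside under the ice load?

0.923 km

Balancing pressure at the compensation depth: the ice load ρ_ice t is balanced by mantle displaced below, ρ_m s.
s = t ρ_ice / ρ_m = 3.31 km × 0.915/3.28 = 0.923 km.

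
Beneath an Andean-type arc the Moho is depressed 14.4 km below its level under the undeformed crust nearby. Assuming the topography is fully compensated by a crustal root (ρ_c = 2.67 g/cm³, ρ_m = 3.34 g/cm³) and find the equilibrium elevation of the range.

Isostatic balance requires: ρ_c h = (ρ_m − ρ_c) r.
h = r (ρ_m − ρ_c) / ρ_c = 14.4 km × (3.34 − 2.67) / 2.67 = 3.61 km.

3.61 km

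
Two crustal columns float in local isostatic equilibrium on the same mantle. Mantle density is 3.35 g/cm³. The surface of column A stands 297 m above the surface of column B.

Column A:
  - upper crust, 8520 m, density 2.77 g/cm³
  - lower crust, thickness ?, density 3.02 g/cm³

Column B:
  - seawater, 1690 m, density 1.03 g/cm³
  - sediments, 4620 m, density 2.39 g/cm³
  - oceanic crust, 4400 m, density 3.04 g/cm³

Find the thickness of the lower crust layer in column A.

Take the compensation level at the base of the deeper column (depth z_c below the surface of column A) and equate Σ ρ_i t_i down to z_c; mantle fills any gap and the z_c terms cancel.
Column A: 8520×2.77 + x×3.02 + (z_c − 8520 − x)×3.35
Column B: 297×0 + 1690×1.03 + 4620×2.39 + 4400×3.04 + (z_c − 297 − 10710)×3.35
The z_c×3.35 term appears on both sides and cancels. Collect the known terms of each column as K = Σ(ρt)_known − 3.35 × (depth of known layers): K_A = 23600.4 − 3.35×8520 = −4941.6; K_B = 26158.5 − 3.35×(297 + 10710) = −10714.95.
Balance: K_A − x×(3.35 − 3.02) = K_B, so x = (K_A − K_B)/(3.35 − 3.02) = 5773.35/0.33 = 17500 m.

17500 m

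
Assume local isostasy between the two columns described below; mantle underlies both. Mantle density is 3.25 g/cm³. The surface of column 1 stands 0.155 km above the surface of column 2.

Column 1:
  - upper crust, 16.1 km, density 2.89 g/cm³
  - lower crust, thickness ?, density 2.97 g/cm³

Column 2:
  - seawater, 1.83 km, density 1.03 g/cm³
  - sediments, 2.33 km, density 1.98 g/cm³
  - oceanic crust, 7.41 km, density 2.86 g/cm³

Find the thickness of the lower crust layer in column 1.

16.5 km

Take the compensation level at the base of the deeper column (depth z_c below the surface of column 1) and equate Σ ρ_i t_i down to z_c; mantle fills any gap and the z_c terms cancel.
Column 1: 16.1×2.89 + x×2.97 + (z_c − 16.1 − x)×3.25
Column 2: 0.155×0 + 1.83×1.03 + 2.33×1.98 + 7.41×2.86 + (z_c − 0.155 − 11.57)×3.25
The z_c×3.25 term appears on both sides and cancels. Collect the known terms of each column as K = Σ(ρt)_known − 3.25 × (depth of known layers): K_1 = 46.529 − 3.25×16.1 = −5.796; K_2 = 27.6909 − 3.25×(0.155 + 11.57) = −10.41535.
Balance: K_1 − x×(3.25 − 2.97) = K_2, so x = (K_1 − K_2)/(3.25 − 2.97) = 4.61935/0.28 = 16.5 km.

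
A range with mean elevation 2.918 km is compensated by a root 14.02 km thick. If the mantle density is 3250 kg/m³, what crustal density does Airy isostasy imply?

2690 kg/m³

ρ_c h = (ρ_m − ρ_c) r → ρ_c (h + r) = ρ_m r → ρ_c = ρ_m r / (h + r).
ρ_c = 3250 × 14.02 km / (2.918 km + 14.02 km) = 2690 kg/m³.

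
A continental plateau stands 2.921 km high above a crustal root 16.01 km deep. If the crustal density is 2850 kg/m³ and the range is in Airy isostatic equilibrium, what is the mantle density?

3370 kg/m³

Airy balance: ρ_c h = (ρ_m − ρ_c) r → ρ_m = ρ_c (1 + h/r).
ρ_m = 2850 × (1 + 2.921 km/16.01 km) = 3370 kg/m³.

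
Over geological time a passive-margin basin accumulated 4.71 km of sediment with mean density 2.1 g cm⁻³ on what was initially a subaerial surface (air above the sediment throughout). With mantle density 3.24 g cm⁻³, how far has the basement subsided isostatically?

3.05 km

Subaerial load: s = t ρ_sed / ρ_m = 4.71 km × 2.1/3.24 = 3.05 km.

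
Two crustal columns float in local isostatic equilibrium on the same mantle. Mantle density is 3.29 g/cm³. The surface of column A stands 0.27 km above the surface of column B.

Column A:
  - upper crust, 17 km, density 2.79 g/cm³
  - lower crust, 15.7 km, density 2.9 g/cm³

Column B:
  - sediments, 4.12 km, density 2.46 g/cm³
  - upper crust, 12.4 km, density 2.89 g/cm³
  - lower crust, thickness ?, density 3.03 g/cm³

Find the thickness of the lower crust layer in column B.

Take the compensation level at the base of the deeper column (depth z_c below the surface of column A) and equate Σ ρ_i t_i down to z_c; mantle fills any gap and the z_c terms cancel.
Column A: 17×2.79 + 15.7×2.9 + (z_c − 32.7)×3.29
Column B: 0.27×0 + 4.12×2.46 + 12.4×2.89 + x×3.03 + (z_c − 0.27 − 16.52 − x)×3.29
The z_c×3.29 term appears on both sides and cancels. Collect the known terms of each column as K = Σ(ρt)_known − 3.29 × (depth of known layers): K_A = 92.96 − 3.29×32.7 = −14.623; K_B = 45.9712 − 3.29×(0.27 + 16.52) = −9.2679.
Balance: K_A = K_B − x×(3.29 − 3.03), so x = (K_B − K_A)/(3.29 − 3.03) = 5.3551/0.26 = 20.6 km.

20.6 km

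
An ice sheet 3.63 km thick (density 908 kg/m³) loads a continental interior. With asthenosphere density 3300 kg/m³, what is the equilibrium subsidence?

Equating mass per unit area of the two columns: the ice load ρ_ice t is balanced by mantle displaced below, ρ_m s.
s = t ρ_ice / ρ_m = 3.63 km × 908/3300 = 0.999 km.

0.999 km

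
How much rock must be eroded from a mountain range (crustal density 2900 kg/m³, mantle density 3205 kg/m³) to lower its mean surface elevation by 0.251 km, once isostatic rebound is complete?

2.64 km

Net drop Δ = e − u = e − e ρ_c/ρ_m = e (ρ_m − ρ_c)/ρ_m.
e = Δ ρ_m/(ρ_m − ρ_c) = 0.251 km × 3205/305 = 2.64 km.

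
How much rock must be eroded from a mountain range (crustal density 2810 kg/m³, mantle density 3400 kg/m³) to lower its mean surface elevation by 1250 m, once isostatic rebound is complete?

7200 m

Net drop Δ = e − u = e − e ρ_c/ρ_m = e (ρ_m − ρ_c)/ρ_m.
e = Δ ρ_m/(ρ_m − ρ_c) = 1250 m × 3400/590 = 7200 m.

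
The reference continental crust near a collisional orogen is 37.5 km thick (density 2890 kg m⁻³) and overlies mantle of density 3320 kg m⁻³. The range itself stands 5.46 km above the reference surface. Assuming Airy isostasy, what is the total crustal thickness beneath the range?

79.7 km

Root depth r = h ρ_c / (ρ_m − ρ_c) = 5.46 km × 2890 / 430 = 36.7 km.
Total thickness = T + h + r = 37.5 km + 5.46 km + 36.7 km = 79.7 km.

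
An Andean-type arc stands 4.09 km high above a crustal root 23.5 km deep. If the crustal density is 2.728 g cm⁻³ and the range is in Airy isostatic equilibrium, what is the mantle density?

Airy balance: ρ_c h = (ρ_m − ρ_c) r → ρ_m = ρ_c (1 + h/r).
ρ_m = 2.728 × (1 + 4.09 km/23.5 km) = 3.2 g cm⁻³.

3.2 g cm⁻³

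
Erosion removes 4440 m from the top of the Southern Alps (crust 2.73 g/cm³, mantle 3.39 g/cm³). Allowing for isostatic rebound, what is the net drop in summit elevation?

Rebound u = e ρ_c/ρ_m = 4440 m × 2.73/3.39 = 3576 m.
Net surface drop = e − u = 4440 m − 3576 m = e (ρ_m − ρ_c)/ρ_m = 864 m.

864 m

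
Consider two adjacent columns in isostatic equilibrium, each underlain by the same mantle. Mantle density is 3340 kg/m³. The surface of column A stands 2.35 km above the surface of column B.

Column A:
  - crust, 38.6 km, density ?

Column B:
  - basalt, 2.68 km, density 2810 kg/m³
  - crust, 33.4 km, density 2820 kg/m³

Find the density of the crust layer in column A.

2650 kg/m³

Take the compensation level at the base of the deeper column (depth z_c below the surface of column A) and equate Σ ρ_i t_i down to z_c; mantle fills any gap and the z_c terms cancel.
Column A: 38.6×ρ + (z_c − 38.6)×3340
Column B: 2.35×0 + 2.68×2810 + 33.4×2820 + (z_c − 2.35 − 36.08)×3340
The z_c×3340 term appears on both sides and cancels. Collect the known terms of each column as K = Σ(ρt)_known − 3340 × (depth of known layers): K_A = 0 − 3340×38.6 = −128924; K_B = 101718.8 − 3340×(2.35 + 36.08) = −26637.4.
Balance: K_A + 38.6×ρ = K_B, so ρ = (K_B − K_A)/38.6 = 102287/38.6 = 2650 kg/m³.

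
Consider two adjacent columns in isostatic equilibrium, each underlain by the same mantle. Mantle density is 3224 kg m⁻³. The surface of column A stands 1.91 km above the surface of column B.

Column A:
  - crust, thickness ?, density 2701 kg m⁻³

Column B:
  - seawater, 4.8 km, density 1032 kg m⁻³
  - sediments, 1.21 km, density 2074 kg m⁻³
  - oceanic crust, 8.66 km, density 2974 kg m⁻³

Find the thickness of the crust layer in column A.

38.7 km

Take the compensation level at the base of the deeper column (depth z_c below the surface of column A) and equate Σ ρ_i t_i down to z_c; mantle fills any gap and the z_c terms cancel.
Column A: x×2701 + (z_c − 0 − x)×3224
Column B: 1.91×0 + 4.8×1032 + 1.21×2074 + 8.66×2974 + (z_c − 1.91 − 14.67)×3224
The z_c×3224 term appears on both sides and cancels. Collect the known terms of each column as K = Σ(ρt)_known − 3224 × (depth of known layers): K_A = 0 − 3224×0 = 0; K_B = 33217.98 − 3224×(1.91 + 14.67) = −20235.94.
Balance: K_A − x×(3224 − 2701) = K_B, so x = (K_A − K_B)/(3224 − 2701) = 20235.9/523 = 38.7 km.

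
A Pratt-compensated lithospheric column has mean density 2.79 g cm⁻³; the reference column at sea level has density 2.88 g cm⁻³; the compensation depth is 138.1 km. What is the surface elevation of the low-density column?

4.45 km

ρ_ref D = ρ (D + h) → h = D (ρ_ref − ρ)/ρ.
h = 138.1 km × (2.88 − 2.79)/2.79 = 4.45 km.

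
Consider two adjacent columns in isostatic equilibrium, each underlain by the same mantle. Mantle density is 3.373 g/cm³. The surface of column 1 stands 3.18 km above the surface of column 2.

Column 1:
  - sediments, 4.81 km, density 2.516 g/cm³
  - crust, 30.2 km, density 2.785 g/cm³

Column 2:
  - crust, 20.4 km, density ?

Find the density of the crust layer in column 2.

2.83 g/cm³

Take the compensation level at the base of the deeper column (depth z_c below the surface of column 1) and equate Σ ρ_i t_i down to z_c; mantle fills any gap and the z_c terms cancel.
Column 1: 4.81×2.516 + 30.2×2.785 + (z_c − 35.01)×3.373
Column 2: 3.18×0 + 20.4×ρ + (z_c − 3.18 − 20.4)×3.373
The z_c×3.373 term appears on both sides and cancels. Collect the known terms of each column as K = Σ(ρt)_known − 3.373 × (depth of known layers): K_1 = 96.20896 − 3.373×35.01 = −21.87977; K_2 = 0 − 3.373×(3.18 + 20.4) = −79.53534.
Balance: K_1 = K_2 + 20.4×ρ, so ρ = (K_1 − K_2)/20.4 = 57.6556/20.4 = 2.83 g/cm³.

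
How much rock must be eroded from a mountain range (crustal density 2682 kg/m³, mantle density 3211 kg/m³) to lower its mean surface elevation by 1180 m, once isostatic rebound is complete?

Net drop Δ = e − u = e − e ρ_c/ρ_m = e (ρ_m − ρ_c)/ρ_m.
e = Δ ρ_m/(ρ_m − ρ_c) = 1180 m × 3211/529 = 7160 m.

7160 m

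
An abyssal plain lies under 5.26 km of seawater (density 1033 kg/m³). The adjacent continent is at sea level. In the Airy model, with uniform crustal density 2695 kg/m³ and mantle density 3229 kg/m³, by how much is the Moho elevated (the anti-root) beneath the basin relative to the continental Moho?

16.4 km

Isostatic balance requires: replacing crust with seawater at the top is compensated by replacing crust with mantle at the base: d (ρ_c − ρ_w) = a (ρ_m − ρ_c).
a = d (ρ_c − ρ_w)/(ρ_m − ρ_c) = 5.26 km × 1662/534 = 16.4 km.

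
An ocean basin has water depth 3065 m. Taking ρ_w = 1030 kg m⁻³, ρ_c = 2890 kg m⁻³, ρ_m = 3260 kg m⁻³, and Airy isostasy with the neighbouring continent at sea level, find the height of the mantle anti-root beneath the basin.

Equating mass per unit area of the two columns: replacing crust with seawater at the top is compensated by replacing crust with mantle at the base: d (ρ_c − ρ_w) = a (ρ_m − ρ_c).
a = d (ρ_c − ρ_w)/(ρ_m − ρ_c) = 3065 m × 1860/370 = 15400 m.

15400 m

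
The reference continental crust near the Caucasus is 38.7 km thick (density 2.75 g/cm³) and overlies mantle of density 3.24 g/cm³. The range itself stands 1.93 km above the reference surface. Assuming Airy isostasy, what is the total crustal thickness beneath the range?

Root depth r = h ρ_c / (ρ_m − ρ_c) = 1.93 km × 2.75 / 0.49 = 10.83 km.
Total thickness = T + h + r = 38.7 km + 1.93 km + 10.83 km = 51.5 km.

51.5 km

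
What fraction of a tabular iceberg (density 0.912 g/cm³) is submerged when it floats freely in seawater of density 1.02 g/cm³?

Submerged fraction = ρ_obj/ρ_fluid = 0.912/1.02 = 0.894.

0.894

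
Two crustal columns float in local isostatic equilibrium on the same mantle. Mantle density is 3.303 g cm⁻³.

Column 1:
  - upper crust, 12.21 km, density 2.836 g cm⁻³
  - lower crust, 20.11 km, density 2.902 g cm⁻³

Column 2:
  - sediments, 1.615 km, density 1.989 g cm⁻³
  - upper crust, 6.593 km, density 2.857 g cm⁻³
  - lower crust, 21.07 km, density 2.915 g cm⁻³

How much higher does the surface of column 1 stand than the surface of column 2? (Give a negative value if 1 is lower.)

0.16 km

For any compensation level in the mantle, the mantle terms cancel and isostasy reduces to e = (Σt_1 − Σt_2) − (Σ(ρt)_1 − Σ(ρt)_2) / ρ_m.
Σt_1 = 32.32 km; Σt_2 = 29.278 km; Σ(ρt)_1 = 92.98678; Σ(ρt)_2 = 83.467486 (in km·g cm⁻³).
e = (32.32 − 29.278) − (92.98678 − 83.467486) / 3.303 = 0.16 km.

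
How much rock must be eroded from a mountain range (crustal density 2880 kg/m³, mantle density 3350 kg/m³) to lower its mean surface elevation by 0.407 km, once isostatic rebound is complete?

2.9 km

Net drop Δ = e − u = e − e ρ_c/ρ_m = e (ρ_m − ρ_c)/ρ_m.
e = Δ ρ_m/(ρ_m − ρ_c) = 0.407 km × 3350/470 = 2.9 km.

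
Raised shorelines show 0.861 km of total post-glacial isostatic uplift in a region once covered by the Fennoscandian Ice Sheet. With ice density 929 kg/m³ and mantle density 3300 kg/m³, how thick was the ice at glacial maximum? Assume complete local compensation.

u = t ρ_ice/ρ_m → t = u ρ_m/ρ_ice = 0.861 km × 3300/929 = 3.06 km.

3.06 km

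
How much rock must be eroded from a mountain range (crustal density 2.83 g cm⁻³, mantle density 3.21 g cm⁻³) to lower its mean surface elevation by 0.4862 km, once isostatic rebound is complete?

4.11 km

Net drop Δ = e − u = e − e ρ_c/ρ_m = e (ρ_m − ρ_c)/ρ_m.
e = Δ ρ_m/(ρ_m − ρ_c) = 0.4862 km × 3.21/0.38 = 4.11 km.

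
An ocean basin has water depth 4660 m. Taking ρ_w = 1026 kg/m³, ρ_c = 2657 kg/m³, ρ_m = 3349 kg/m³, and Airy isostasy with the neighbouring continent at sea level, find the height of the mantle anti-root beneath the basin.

11000 m

For local isostatic compensation: replacing crust with seawater at the top is compensated by replacing crust with mantle at the base: d (ρ_c − ρ_w) = a (ρ_m − ρ_c).
a = d (ρ_c − ρ_w)/(ρ_m − ρ_c) = 4660 m × 1631/692 = 11000 m.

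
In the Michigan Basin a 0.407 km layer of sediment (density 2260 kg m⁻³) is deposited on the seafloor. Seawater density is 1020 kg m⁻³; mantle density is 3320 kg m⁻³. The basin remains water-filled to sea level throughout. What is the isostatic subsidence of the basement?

0.219 km

Submarine loading: the sediment displaces seawater, and the subsidence is in turn flooded, so s (ρ_m − ρ_w) = t (ρ_sed − ρ_w).
s = 0.407 km × (2260 − 1020) / (3320 − 1020) = 0.219 km.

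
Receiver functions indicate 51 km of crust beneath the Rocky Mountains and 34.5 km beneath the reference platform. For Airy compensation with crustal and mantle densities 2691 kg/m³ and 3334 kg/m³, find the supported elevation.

Excess crust Δ = 51 km − 34.5 km = 16.5 km, split between elevation h and root r with h + r = Δ.
Airy balance ρ_c h = (ρ_m − ρ_c) r gives r = h ρ_c/(ρ_m − ρ_c), so h (1 + ρ_c/(ρ_m − ρ_c)) = Δ, i.e. h = Δ (ρ_m − ρ_c)/ρ_m.
h = 16.5 km × 643/3334 = 3.18 km.

3.18 km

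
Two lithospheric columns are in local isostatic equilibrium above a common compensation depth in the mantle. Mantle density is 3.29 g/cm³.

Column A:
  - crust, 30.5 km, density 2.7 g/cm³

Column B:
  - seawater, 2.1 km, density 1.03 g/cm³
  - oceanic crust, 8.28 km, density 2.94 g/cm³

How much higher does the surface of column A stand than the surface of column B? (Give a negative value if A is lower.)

For any compensation level in the mantle, the mantle terms cancel and isostasy reduces to e = (Σt_A − Σt_B) − (Σ(ρt)_A − Σ(ρt)_B) / ρ_m.
Σt_A = 30.5 km; Σt_B = 10.38 km; Σ(ρt)_A = 82.35; Σ(ρt)_B = 26.5062 (in km·g/cm³).
e = (30.5 − 10.38) − (82.35 − 26.5062) / 3.29 = 3.15 km.

3.15 km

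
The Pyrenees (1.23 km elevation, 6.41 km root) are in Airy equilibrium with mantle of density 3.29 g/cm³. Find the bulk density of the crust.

ρ_c h = (ρ_m − ρ_c) r → ρ_c (h + r) = ρ_m r → ρ_c = ρ_m r / (h + r).
ρ_c = 3.29 × 6.41 km / (1.23 km + 6.41 km) = 2.76 g/cm³.

2.76 g/cm³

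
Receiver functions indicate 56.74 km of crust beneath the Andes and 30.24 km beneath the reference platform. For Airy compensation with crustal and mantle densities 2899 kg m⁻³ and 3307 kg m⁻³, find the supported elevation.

Excess crust Δ = 56.74 km − 30.24 km = 26.5 km, split between elevation h and root r with h + r = Δ.
Airy balance ρ_c h = (ρ_m − ρ_c) r gives r = h ρ_c/(ρ_m − ρ_c), so h (1 + ρ_c/(ρ_m − ρ_c)) = Δ, i.e. h = Δ (ρ_m − ρ_c)/ρ_m.
h = 26.5 km × 408/3307 = 3.27 km.

3.27 km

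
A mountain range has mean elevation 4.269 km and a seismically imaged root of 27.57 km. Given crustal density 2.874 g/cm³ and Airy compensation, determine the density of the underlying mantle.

Airy balance: ρ_c h = (ρ_m − ρ_c) r → ρ_m = ρ_c (1 + h/r).
ρ_m = 2.874 × (1 + 4.269 km/27.57 km) = 3.32 g/cm³.

3.32 g/cm³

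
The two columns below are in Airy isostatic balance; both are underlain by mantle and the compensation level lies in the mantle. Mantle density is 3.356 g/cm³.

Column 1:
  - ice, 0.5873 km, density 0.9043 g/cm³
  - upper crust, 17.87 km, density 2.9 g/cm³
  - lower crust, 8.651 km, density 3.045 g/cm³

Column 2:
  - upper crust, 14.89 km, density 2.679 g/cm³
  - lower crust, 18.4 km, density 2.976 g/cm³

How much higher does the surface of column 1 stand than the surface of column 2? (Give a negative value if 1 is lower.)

−1.43 km

For any compensation level in the mantle, the mantle terms cancel and isostasy reduces to e = (Σt_1 − Σt_2) − (Σ(ρt)_1 − Σ(ρt)_2) / ρ_m.
Σt_1 = 27.1083 km; Σt_2 = 33.29 km; Σ(ρt)_1 = 78.6963904; Σ(ρt)_2 = 94.64871 (in km·g/cm³).
e = (27.1083 − 33.29) − (78.6963904 − 94.64871) / 3.356 = −1.43 km.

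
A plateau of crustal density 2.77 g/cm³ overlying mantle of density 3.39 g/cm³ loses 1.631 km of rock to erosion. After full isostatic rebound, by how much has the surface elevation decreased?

Rebound u = e ρ_c/ρ_m = 1.631 km × 2.77/3.39 = 1.333 km.
Net surface drop = e − u = 1.631 km − 1.333 km = e (ρ_m − ρ_c)/ρ_m = 0.298 km.

0.298 km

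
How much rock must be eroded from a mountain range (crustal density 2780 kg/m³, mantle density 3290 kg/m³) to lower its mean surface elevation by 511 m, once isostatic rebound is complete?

Net drop Δ = e − u = e − e ρ_c/ρ_m = e (ρ_m − ρ_c)/ρ_m.
e = Δ ρ_m/(ρ_m − ρ_c) = 511 m × 3290/510 = 3300 m.

3300 m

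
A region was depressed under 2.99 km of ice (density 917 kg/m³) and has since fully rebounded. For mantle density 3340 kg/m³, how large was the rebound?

Removing the load lets mantle flow back in; uplift u satisfies ρ_ice t = ρ_m u.
u = t ρ_ice/ρ_m = 2.99 km × 917/3340 = 0.821 km.

0.821 km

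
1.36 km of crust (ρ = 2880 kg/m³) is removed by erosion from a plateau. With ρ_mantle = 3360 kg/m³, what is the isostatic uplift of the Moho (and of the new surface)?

1.17 km

Unloading: uplift u = e ρ_c/ρ_m = 1.36 km × 2880/3360 = 1.17 km.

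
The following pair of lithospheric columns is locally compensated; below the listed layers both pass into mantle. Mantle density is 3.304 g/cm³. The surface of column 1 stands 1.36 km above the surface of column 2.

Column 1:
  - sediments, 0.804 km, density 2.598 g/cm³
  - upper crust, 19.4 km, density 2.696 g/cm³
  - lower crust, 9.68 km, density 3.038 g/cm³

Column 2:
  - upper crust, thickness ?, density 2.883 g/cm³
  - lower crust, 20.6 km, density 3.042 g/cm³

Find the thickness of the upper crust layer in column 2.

12 km

Take the compensation level at the base of the deeper column (depth z_c below the surface of column 1) and equate Σ ρ_i t_i down to z_c; mantle fills any gap and the z_c terms cancel.
Column 1: 0.804×2.598 + 19.4×2.696 + 9.68×3.038 + (z_c − 29.884)×3.304
Column 2: 1.36×0 + x×2.883 + 20.6×3.042 + (z_c − 1.36 − 20.6 − x)×3.304
The z_c×3.304 term appears on both sides and cancels. Collect the known terms of each column as K = Σ(ρt)_known − 3.304 × (depth of known layers): K_1 = 83.799032 − 3.304×29.884 = −14.937704; K_2 = 62.6652 − 3.304×(1.36 + 20.6) = −9.89064.
Balance: K_1 = K_2 − x×(3.304 − 2.883), so x = (K_2 − K_1)/(3.304 − 2.883) = 5.04706/0.421 = 12 km.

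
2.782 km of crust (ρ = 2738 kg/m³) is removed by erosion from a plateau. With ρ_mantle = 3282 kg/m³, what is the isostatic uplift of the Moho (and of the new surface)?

Unloading: uplift u = e ρ_c/ρ_m = 2.782 km × 2738/3282 = 2.32 km.

2.32 km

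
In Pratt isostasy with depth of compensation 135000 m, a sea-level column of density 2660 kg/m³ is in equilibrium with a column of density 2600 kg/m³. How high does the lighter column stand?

3120 m

ρ_ref D = ρ (D + h) → h = D (ρ_ref − ρ)/ρ.
h = 135000 m × (2660 − 2600)/2600 = 3120 m.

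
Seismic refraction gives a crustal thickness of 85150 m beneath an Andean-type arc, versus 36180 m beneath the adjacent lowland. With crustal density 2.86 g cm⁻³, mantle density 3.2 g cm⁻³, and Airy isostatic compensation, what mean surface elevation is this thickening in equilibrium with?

5200 m

Excess crust Δ = 85150 m − 36180 m = 48970 m, split between elevation h and root r with h + r = Δ.
Airy balance ρ_c h = (ρ_m − ρ_c) r gives r = h ρ_c/(ρ_m − ρ_c), so h (1 + ρ_c/(ρ_m − ρ_c)) = Δ, i.e. h = Δ (ρ_m − ρ_c)/ρ_m.
h = 48970 m × 0.34/3.2 = 5200 m.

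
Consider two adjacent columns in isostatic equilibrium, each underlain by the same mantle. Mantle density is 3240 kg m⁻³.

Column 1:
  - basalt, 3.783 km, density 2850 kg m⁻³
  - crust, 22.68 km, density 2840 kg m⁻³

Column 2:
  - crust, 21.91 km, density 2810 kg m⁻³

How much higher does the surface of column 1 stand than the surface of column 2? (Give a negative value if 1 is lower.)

0.348 km

For any compensation level in the mantle, the mantle terms cancel and isostasy reduces to e = (Σt_1 − Σt_2) − (Σ(ρt)_1 − Σ(ρt)_2) / ρ_m.
Σt_1 = 26.463 km; Σt_2 = 21.91 km; Σ(ρt)_1 = 75192.75; Σ(ρt)_2 = 61567.1 (in km·kg m⁻³).
e = (26.463 − 21.91) − (75192.75 − 61567.1) / 3240 = 0.348 km.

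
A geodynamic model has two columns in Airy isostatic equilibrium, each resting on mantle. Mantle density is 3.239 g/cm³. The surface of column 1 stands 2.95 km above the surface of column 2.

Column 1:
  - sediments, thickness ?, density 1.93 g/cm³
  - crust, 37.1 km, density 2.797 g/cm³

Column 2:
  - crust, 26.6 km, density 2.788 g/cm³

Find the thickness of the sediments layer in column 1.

Take the compensation level at the base of the deeper column (depth z_c below the surface of column 1) and equate Σ ρ_i t_i down to z_c; mantle fills any gap and the z_c terms cancel.
Column 1: x×1.93 + 37.1×2.797 + (z_c − 37.1 − x)×3.239
Column 2: 2.95×0 + 26.6×2.788 + (z_c − 2.95 − 26.6)×3.239
The z_c×3.239 term appears on both sides and cancels. Collect the known terms of each column as K = Σ(ρt)_known − 3.239 × (depth of known layers): K_1 = 103.7687 − 3.239×37.1 = −16.3982; K_2 = 74.1608 − 3.239×(2.95 + 26.6) = −21.55165.
Balance: K_1 − x×(3.239 − 1.93) = K_2, so x = (K_1 − K_2)/(3.239 − 1.93) = 5.15345/1.309 = 3.94 km.

3.94 km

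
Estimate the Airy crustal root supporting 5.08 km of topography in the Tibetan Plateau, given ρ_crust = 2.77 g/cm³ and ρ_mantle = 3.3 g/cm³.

Equating mass per unit area of the two columns: the weight of the topography is balanced by the buoyancy of the root, ρ_c h = (ρ_m − ρ_c) r.
r = h · ρ_c / (ρ_m − ρ_c) = 5.08 km × 2.77 / (3.3 − 2.77) = 26.6 km.

26.6 km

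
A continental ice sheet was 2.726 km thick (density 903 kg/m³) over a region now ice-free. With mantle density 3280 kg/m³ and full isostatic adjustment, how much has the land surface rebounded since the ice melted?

Removing the load lets mantle flow back in; uplift u satisfies ρ_ice t = ρ_m u.
u = t ρ_ice/ρ_m = 2.726 km × 903/3280 = 0.75 km.

0.75 km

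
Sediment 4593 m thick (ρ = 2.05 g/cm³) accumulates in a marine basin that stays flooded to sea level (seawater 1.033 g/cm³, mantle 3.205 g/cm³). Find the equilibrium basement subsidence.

2150 m

Submarine loading: the sediment displaces seawater, and the subsidence is in turn flooded, so s (ρ_m − ρ_w) = t (ρ_sed − ρ_w).
s = 4593 m × (2.05 − 1.033) / (3.205 − 1.033) = 2150 m.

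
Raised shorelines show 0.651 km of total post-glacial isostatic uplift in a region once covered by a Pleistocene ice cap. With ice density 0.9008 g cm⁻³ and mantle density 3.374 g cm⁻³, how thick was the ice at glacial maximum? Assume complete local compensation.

2.44 km

u = t ρ_ice/ρ_m → t = u ρ_m/ρ_ice = 0.651 km × 3.374/0.9008 = 2.44 km.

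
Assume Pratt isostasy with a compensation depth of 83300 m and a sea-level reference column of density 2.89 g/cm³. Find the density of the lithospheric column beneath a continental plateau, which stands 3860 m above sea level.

Pratt balance: ρ_ref D = ρ (D + h).
ρ = ρ_ref D/(D + h) = 2.89 × 83300 m/(83300 m + 3860 m) = 2.76 g/cm³.

2.76 g/cm³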